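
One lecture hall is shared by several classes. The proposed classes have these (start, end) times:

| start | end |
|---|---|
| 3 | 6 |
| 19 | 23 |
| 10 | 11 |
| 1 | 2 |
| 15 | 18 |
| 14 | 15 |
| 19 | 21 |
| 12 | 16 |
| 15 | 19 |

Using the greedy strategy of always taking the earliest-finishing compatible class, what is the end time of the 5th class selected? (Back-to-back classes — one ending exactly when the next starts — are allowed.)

18

Sort by end time and greedily take each interval whose start is ≥ the last chosen end.
By end time: (1,2), (3,6), (10,11), (14,15), (12,16), (15,18), (15,19), (19,21), (19,23).
Pick (1,2); next start ≥ 2 → (3,6); next start ≥ 6 → (10,11); next start ≥ 11 → (14,15); next start ≥ 15 → (15,18); next start ≥ 18 → (19,21).
Selected: (1,2) (3,6) (10,11) (14,15) (15,18) (19,21)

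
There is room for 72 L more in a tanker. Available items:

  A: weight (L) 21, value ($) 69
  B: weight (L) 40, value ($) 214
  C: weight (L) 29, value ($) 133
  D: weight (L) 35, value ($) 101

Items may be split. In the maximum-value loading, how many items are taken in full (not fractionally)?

Sort by value per unit weight and fill in that order.
Order: B (214/40=5.35) > C (133/29=4.59) > A (69/21=3.29) > D (101/35=2.89)
Fill: take B (40 @ 214) → take C (29 @ 133) → take 3/21 of A → 9.86; 72/72 used.
2 item(s) taken whole; one partial (take 3/21 of A).

2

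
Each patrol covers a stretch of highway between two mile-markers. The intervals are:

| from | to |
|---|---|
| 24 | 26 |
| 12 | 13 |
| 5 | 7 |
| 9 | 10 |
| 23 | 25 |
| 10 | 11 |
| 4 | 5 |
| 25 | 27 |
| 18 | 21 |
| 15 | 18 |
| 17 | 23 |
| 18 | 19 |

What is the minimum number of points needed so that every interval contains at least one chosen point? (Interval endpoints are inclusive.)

5

Process intervals by earliest right end; each time one isn't hit yet, stab at its right endpoint.
By right end: [4,5]  [5,7]  [9,10]  [10,11]  [12,13]  [15,18]  [18,19]  [18,21]  [17,23]  [23,25]  [24,26]  [25,27]
[4,5] uncovered → point at 5; [9,10] uncovered → point at 10; [12,13] uncovered → point at 13; [15,18] uncovered → point at 18; [23,25] uncovered → point at 25.
Points: 5, 10, 13, 18, 25 (5 total).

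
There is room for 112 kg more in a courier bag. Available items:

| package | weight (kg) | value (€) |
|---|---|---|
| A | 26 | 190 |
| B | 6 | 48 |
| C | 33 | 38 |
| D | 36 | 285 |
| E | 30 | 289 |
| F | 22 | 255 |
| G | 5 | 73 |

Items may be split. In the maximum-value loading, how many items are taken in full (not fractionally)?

Sort by value per unit weight and fill in that order.
Order: G (73/5=14.60) > F (255/22=11.59) > E (289/30=9.63) > B (48/6=8.00) > D (285/36=7.92) > A (190/26=7.31) > C (38/33=1.15)
Fill: take G (5 @ 73) → take F (22 @ 255) → take E (30 @ 289) → take B (6 @ 48) → take D (36 @ 285) → take 13/26 of A → 95.00; 112/112 used.
5 item(s) taken whole; one partial (take 13/26 of A).

5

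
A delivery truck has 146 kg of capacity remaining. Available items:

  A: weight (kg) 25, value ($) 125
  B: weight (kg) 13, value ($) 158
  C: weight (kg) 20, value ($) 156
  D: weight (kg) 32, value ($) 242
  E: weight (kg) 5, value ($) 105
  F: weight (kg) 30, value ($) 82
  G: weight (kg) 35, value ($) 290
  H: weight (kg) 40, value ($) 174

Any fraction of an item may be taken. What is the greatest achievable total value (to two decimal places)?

Order: E (105/5=21.00) > B (158/13=12.15) > G (290/35=8.29) > C (156/20=7.80) > D (242/32=7.56) > A (125/25=5.00) > H (174/40=4.35) > F (82/30=2.73)
Fill: take E (5 @ 105) → take B (13 @ 158) → take G (35 @ 290) → take C (20 @ 156) → take D (32 @ 242) → take A (25 @ 125) → take 16/40 of H → 69.60; 146/146 used.
Total value = 1145.60

1145.60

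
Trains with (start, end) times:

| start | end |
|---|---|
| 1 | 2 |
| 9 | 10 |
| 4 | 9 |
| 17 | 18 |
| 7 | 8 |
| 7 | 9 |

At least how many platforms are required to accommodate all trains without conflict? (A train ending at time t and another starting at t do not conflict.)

3

Events (time:±→running): 1:+→1 2:-→0 4:+→1 7:+→2 7:+→3 … peak 3.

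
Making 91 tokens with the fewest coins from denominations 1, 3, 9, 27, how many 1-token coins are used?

Greedy: take as many of the largest coin as possible, then repeat with the remainder.
91 − 3×27→10 − 1×9→1 − 1×1→0
Count of 1: 1

1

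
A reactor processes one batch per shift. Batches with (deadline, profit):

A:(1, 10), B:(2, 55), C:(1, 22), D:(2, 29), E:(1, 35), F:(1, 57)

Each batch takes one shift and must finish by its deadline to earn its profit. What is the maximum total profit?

Take jobs in profit order; each goes to the latest open slot no later than its deadline.
Profit order: F=57 B=55 E=35 D=29 C=22 A=10
Assign: F→slot 1, B→slot 2, E skipped, D skipped, C skipped, A skipped.
Slots: [1:F] [2:B]
Profit = 57 + 55 = 112

112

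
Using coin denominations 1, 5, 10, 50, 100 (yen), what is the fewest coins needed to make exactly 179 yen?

179 − 1×100→79 − 1×50→29 − 2×10→9 − 1×5→4 − 4×1→0
Total coins = 1 + 1 + 2 + 1 + 4 = 9

9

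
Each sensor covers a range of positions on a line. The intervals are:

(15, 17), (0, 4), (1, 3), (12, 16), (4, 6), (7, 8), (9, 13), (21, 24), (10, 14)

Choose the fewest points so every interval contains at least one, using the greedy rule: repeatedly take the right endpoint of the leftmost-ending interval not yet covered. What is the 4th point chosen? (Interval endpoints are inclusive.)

13

By right end: [1,3]  [0,4]  [4,6]  [7,8]  [9,13]  [10,14]  [12,16]  [15,17]  [21,24]
[1,3] uncovered → point at 3; [4,6] uncovered → point at 6; [7,8] uncovered → point at 8; [9,13] uncovered → point at 13; [15,17] uncovered → point at 17; [21,24] uncovered → point at 24.
Points: 3, 6, 8, 13, 17, 24 (6 total).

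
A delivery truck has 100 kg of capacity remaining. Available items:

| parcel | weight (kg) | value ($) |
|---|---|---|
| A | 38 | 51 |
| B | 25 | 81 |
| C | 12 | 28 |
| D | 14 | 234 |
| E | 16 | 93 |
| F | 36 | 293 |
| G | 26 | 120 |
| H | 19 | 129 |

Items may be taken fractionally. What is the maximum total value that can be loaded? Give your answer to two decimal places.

818.23

Order: D (234/14=16.71) > F (293/36=8.14) > H (129/19=6.79) > E (93/16=5.81) > G (120/26=4.62) > B (81/25=3.24) > C (28/12=2.33) > A (51/38=1.34)
Fill: take D (14 @ 234) → take F (36 @ 293) → take H (19 @ 129) → take E (16 @ 93) → take 15/26 of G → 69.23; 100/100 used.
Total value = 818.23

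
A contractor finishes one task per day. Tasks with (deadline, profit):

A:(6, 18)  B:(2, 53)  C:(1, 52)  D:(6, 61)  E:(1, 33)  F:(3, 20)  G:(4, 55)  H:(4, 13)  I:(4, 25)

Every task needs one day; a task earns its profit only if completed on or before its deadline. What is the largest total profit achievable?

Profit order: D=61 G=55 B=53 C=52 E=33 I=25 F=20 A=18 H=13
Assign: D→slot 6, G→slot 4, B→slot 2, C→slot 1, E skipped, I→slot 3, F skipped, A→slot 5, H skipped.
Slots: [1:C] [2:B] [3:I] [4:G] [5:A] [6:D]
Profit = 52 + 53 + 25 + 55 + 18 + 61 = 264

264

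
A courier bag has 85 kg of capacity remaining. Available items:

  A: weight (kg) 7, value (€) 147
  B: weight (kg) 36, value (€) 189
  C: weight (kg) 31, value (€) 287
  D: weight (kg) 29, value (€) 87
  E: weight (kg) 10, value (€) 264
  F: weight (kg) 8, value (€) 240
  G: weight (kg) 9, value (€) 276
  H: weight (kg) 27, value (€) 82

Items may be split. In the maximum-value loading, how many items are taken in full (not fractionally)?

Order: G (276/9=30.67) > F (240/8=30.00) > E (264/10=26.40) > A (147/7=21.00) > C (287/31=9.26) > B (189/36=5.25) > H (82/27=3.04) > D (87/29=3.00)
Fill: take G (9 @ 276) → take F (8 @ 240) → take E (10 @ 264) → take A (7 @ 147) → take C (31 @ 287) → take 20/36 of B → 105.00; 85/85 used.
5 item(s) taken whole; one partial (take 20/36 of B).

5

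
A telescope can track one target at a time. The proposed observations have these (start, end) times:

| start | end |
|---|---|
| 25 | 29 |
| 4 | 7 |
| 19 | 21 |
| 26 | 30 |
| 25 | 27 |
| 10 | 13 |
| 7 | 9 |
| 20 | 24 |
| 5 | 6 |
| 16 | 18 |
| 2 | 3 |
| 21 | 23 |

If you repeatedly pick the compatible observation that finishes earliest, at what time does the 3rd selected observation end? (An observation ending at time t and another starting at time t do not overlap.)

9

Order by finish time; keep every interval that doesn't clash with the previous kept one.
Sorted by end: (2,3)  (5,6)  (4,7)  (7,9)  (10,13)  (16,18)  (19,21)  (21,23)  (20,24)  (25,27)  (25,29)  (26,30)
take (2,3); take (5,6); take (7,9); take (10,13); take (16,18); take (19,21); take (21,23); take (25,27); skip (26,30).
Selected: (2,3) (5,6) (7,9) (10,13) (16,18) (19,21) (21,23) (25,27)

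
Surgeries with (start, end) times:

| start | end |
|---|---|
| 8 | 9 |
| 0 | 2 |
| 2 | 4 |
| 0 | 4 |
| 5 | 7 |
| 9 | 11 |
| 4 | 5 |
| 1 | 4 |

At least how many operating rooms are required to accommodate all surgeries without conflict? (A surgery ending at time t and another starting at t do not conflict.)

Count concurrent intervals with a sweep; the peak is the room count.
Events (time:±→running): 0:+→1 0:+→2 1:+→3 … peak 3.

3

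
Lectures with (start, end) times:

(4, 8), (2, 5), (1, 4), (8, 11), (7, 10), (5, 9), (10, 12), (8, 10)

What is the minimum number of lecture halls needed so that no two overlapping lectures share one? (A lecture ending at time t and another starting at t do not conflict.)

4

Count concurrent intervals with a sweep; the peak is the room count.
Events (time:±→running): 1:+→1 2:+→2 4:-→1 4:+→2 5:-→1 5:+→2 7:+→3 8:-→2 8:+→3 8:+→4 … peak 4.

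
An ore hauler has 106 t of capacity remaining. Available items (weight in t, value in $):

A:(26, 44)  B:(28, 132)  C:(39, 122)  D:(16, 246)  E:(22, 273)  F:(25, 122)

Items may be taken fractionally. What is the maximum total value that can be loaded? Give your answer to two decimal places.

819.92

Sort by value per unit weight and fill in that order.
Ratios (sorted): D 15.38, E 12.41, F 4.88, B 4.71, C 3.13, A 1.69
take D (16 @ 246); take E (22 @ 273); take F (25 @ 122); take B (28 @ 132); take 15/39 of C → 46.92. Capacity used 106/106.
Total value = 819.92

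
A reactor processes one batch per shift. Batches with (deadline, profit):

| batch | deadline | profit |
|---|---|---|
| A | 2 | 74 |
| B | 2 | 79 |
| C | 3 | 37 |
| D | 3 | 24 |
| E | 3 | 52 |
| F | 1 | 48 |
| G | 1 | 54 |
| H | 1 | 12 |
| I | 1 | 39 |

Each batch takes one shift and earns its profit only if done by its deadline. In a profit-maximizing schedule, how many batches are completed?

Take jobs in profit order; each goes to the latest open slot no later than its deadline.
Profit order: B=79 A=74 G=54 E=52 F=48 I=39 C=37 D=24 H=12
Assign: B→slot 2, A→slot 1, G skipped, E→slot 3, F skipped, I skipped, C skipped, D skipped, H skipped.
Slots: [1:A] [2:B] [3:E]
3 of 9 scheduled.

3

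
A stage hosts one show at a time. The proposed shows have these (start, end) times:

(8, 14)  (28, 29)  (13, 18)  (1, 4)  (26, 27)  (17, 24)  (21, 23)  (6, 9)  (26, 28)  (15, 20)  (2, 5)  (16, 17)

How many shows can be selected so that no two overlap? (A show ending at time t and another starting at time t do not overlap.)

Sorted by end: (1,4)  (2,5)  (6,9)  (8,14)  (16,17)  (13,18)  (15,20)  (21,23)  (17,24)  (26,27)  (26,28)  (28,29)
take (1,4); take (6,9); take (16,17); take (21,23); skip (17,24); take (26,27); take (28,29).
Selected 6 shows.

6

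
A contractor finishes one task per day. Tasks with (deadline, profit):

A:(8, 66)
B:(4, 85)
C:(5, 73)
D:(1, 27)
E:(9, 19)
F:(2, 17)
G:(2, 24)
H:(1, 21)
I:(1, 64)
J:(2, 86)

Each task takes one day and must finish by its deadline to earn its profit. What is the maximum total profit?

393

Profit order: J=86 B=85 C=73 A=66 I=64 D=27 G=24 H=21 E=19 F=17
Assign: J→slot 2, B→slot 4, C→slot 5, A→slot 8, I→slot 1, D skipped, G skipped, H skipped, E→slot 9, F skipped.
Slots: [1:I] [2:J] [4:B] [5:C] [8:A] [9:E]
Profit = 64 + 86 + 85 + 73 + 66 + 19 = 393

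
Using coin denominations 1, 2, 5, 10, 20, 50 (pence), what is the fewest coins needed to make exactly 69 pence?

5

69 = 1×50 + 1×10 + 1×5 + 2×2
Total coins = 1 + 1 + 1 + 2 = 5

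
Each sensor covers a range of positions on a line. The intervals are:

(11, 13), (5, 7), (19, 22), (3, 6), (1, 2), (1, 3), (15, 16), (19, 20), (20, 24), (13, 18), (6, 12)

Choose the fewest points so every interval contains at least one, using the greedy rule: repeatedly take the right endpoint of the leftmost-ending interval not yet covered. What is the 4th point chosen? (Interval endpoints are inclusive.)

16

Process intervals by earliest right end; each time one isn't hit yet, stab at its right endpoint.
By right end: [1,2]  [1,3]  [3,6]  [5,7]  [6,12]  [11,13]  [15,16]  [13,18]  [19,20]  [19,22]  [20,24]
[1,2] uncovered → point at 2; [3,6] uncovered → point at 6; [11,13] uncovered → point at 13; [15,16] uncovered → point at 16; [19,20] uncovered → point at 20.
Points: 2, 6, 13, 16, 20 (5 total).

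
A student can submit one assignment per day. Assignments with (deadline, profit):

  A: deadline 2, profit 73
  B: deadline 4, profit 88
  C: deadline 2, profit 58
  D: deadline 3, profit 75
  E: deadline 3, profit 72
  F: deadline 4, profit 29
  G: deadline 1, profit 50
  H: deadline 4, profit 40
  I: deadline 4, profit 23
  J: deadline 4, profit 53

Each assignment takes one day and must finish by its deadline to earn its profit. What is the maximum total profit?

308

Take jobs in profit order; each goes to the latest open slot no later than its deadline.
By profit: B(d4,88), D(d3,75), A(d2,73), E(d3,72), C(d2,58), J(d4,53), G(d1,50), H(d4,40), F(d4,29), I(d4,23)
B→slot 4; D→slot 3; A→slot 2; E→slot 1; C skipped; J skipped; G skipped; H skipped; F skipped; I skipped.
Profit = 72 + 73 + 75 + 88 = 308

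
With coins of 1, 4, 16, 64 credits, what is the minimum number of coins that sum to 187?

Greedy: take as many of the largest coin as possible, then repeat with the remainder.
187 = 2×64 + 3×16 + 2×4 + 3×1
Total coins = 2 + 3 + 2 + 3 = 10

10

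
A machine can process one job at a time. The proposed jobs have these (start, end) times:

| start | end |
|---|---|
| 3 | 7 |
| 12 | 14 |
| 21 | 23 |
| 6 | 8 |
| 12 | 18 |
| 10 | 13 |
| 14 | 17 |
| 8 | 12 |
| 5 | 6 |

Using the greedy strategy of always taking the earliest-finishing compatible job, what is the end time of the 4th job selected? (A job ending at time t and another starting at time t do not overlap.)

14

Sort by end time and greedily take each interval whose start is ≥ the last chosen end.
By end time: (5,6), (3,7), (6,8), (8,12), (10,13), (12,14), (14,17), (12,18), (21,23).
Pick (5,6); next start ≥ 6 → (6,8); next start ≥ 8 → (8,12); next start ≥ 12 → (12,14); next start ≥ 14 → (14,17); next start ≥ 17 → (21,23).
Selected: (5,6) (6,8) (8,12) (12,14) (14,17) (21,23)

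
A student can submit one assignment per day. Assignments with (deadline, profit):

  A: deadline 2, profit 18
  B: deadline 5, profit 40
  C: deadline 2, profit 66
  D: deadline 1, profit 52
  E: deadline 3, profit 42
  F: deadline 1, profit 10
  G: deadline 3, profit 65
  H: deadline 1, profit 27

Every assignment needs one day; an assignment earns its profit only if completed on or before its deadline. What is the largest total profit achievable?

223

Sort by profit descending; place each in the latest free slot ≤ its deadline.
By profit: C(d2,66), G(d3,65), D(d1,52), E(d3,42), B(d5,40), H(d1,27), A(d2,18), F(d1,10)
C→slot 2; G→slot 3; D→slot 1; E skipped; B→slot 5; H skipped; A skipped; F skipped.
Profit = 52 + 66 + 65 + 40 = 223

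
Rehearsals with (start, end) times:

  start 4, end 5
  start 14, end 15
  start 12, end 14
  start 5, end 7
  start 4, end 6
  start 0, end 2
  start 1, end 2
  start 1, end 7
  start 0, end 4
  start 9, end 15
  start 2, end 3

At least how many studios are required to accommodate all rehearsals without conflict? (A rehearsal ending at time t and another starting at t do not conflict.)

starts: [0, 0, 1, 1, 2, 4, 4, 5, 9, 12, 14]
ends:   [2, 2, 3, 4, 5, 6, 7, 7, 14, 15, 15]
s0→1 s0→2 s1→3 s1→4  — peak 4.

4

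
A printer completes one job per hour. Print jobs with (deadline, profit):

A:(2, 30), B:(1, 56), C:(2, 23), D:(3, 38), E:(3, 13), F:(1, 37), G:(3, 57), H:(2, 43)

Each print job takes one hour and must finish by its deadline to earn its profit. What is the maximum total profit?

Sort by profit descending; place each in the latest free slot ≤ its deadline.
By profit: G(d3,57), B(d1,56), H(d2,43), D(d3,38), F(d1,37), A(d2,30), C(d2,23), E(d3,13)
G→slot 3; B→slot 1; H→slot 2; D skipped; F skipped; A skipped; C skipped; E skipped.
Profit = 56 + 43 + 57 = 156

156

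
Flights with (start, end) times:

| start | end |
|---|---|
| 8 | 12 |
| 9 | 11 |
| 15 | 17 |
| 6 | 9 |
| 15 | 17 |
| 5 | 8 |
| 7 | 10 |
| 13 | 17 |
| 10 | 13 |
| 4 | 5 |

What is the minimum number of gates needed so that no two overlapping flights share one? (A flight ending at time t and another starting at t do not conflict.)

Events (time:±→running): 4:+→1 5:-→0 5:+→1 6:+→2 7:+→3 … peak 3.

3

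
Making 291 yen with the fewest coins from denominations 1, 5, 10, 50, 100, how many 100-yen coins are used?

2

Use the largest denomination that fits, subtract, and repeat.
291 − 2×100→91 − 1×50→41 − 4×10→1 − 1×1→0
Count of 100: 2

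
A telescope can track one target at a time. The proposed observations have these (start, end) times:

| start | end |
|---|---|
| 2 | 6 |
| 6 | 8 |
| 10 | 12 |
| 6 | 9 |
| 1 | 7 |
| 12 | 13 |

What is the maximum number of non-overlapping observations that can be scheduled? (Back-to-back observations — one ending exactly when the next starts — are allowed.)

4

Greedy by earliest finish: after sorting by end time, pick each interval compatible with the last pick.
By end time: (2,6), (1,7), (6,8), (6,9), (10,12), (12,13).
Pick (2,6); next start ≥ 6 → (6,8); next start ≥ 8 → (10,12); next start ≥ 12 → (12,13).
Selected 4 observations.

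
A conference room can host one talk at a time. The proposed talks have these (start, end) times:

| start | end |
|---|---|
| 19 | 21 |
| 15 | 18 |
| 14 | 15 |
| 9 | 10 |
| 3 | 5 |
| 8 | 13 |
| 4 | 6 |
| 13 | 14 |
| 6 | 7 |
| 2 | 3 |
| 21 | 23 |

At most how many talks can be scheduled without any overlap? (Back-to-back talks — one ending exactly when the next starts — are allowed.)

9

Order by finish time; keep every interval that doesn't clash with the previous kept one.
Sorted by end: (2,3)  (3,5)  (4,6)  (6,7)  (9,10)  (8,13)  (13,14)  (14,15)  (15,18)  (19,21)  (21,23)
take (2,3); take (3,5); skip (4,6); take (6,7); take (9,10); take (13,14); take (14,15); take (15,18); take (19,21); take (21,23).
Selected 9 talks.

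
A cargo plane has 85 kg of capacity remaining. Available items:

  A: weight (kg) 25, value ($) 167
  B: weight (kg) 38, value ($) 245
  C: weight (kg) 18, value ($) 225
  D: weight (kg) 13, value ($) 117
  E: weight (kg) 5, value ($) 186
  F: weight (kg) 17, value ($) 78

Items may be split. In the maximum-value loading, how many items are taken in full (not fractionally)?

4

Ratios (sorted): E 37.20, C 12.50, D 9.00, A 6.68, B 6.45, F 4.59
take E (5 @ 186); take C (18 @ 225); take D (13 @ 117); take A (25 @ 167); take 24/38 of B → 154.74. Capacity used 85/85.
4 item(s) taken whole; one partial (take 24/38 of B).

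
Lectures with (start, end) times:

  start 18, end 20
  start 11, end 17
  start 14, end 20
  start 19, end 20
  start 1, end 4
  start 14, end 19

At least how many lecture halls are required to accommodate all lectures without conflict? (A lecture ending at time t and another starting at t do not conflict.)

3

Count concurrent intervals with a sweep; the peak is the room count.
Events (time:±→running): 1:+→1 4:-→0 11:+→1 14:+→2 14:+→3 … peak 3.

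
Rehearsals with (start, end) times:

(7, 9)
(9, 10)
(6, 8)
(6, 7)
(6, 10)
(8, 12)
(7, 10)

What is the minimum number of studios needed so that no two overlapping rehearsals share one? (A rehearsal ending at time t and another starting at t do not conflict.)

The answer is the maximum number of intervals overlapping at any instant.
starts: [6, 6, 6, 7, 7, 8, 9]
ends:   [7, 8, 9, 10, 10, 10, 12]
s6→1 s6→2 s6→3 e7→2 s7→3 s7→4  — peak 4.

4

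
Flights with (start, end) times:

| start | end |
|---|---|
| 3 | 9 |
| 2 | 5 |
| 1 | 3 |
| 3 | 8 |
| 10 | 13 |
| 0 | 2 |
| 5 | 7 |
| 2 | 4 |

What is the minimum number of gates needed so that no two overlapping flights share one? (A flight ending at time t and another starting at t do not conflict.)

4

The answer is the maximum number of intervals overlapping at any instant.
Events (time:±→running): 0:+→1 1:+→2 2:-→1 2:+→2 2:+→3 3:-→2 3:+→3 3:+→4 … peak 4.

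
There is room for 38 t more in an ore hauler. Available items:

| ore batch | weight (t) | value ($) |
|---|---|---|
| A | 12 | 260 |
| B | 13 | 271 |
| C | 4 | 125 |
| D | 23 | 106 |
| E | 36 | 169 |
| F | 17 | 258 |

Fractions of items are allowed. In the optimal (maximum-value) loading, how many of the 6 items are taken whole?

Greedy by value/weight ratio, highest first.
Order: C (125/4=31.25) > A (260/12=21.67) > B (271/13=20.85) > F (258/17=15.18) > E (169/36=4.69) > D (106/23=4.61)
Fill: take C (4 @ 125) → take A (12 @ 260) → take B (13 @ 271) → take 9/17 of F → 136.59; 38/38 used.
3 item(s) taken whole; one partial (take 9/17 of F).

3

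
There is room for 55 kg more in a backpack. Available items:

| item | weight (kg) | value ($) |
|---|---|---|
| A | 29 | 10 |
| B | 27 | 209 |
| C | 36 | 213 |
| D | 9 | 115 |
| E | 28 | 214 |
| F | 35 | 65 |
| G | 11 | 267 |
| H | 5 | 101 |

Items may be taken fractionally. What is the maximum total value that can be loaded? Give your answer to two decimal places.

Sort by value per unit weight and fill in that order.
Ratios (sorted): G 24.27, H 20.20, D 12.78, B 7.74, E 7.64, C 5.92, F 1.86, A 0.34
take G (11 @ 267); take H (5 @ 101); take D (9 @ 115); take B (27 @ 209); take 3/28 of E → 22.93. Capacity used 55/55.
Total value = 714.93

714.93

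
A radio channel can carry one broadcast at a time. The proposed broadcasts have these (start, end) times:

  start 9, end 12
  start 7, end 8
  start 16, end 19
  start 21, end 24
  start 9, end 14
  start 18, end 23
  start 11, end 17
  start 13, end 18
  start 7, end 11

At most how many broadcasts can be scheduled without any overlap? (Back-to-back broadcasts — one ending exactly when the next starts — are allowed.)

4

Sort by end time and greedily take each interval whose start is ≥ the last chosen end.
By end time: (7,8), (7,11), (9,12), (9,14), (11,17), (13,18), (16,19), (18,23), (21,24).
Pick (7,8); next start ≥ 8 → (9,12); next start ≥ 12 → (13,18); next start ≥ 18 → (18,23).
Selected 4 broadcasts.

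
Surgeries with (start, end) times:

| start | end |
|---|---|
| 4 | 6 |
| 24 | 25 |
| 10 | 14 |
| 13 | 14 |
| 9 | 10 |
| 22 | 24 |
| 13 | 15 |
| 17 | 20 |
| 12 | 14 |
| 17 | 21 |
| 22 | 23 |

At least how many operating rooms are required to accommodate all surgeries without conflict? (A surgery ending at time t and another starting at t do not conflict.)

The answer is the maximum number of intervals overlapping at any instant.
starts: [4, 9, 10, 12, 13, 13, 17, 17, 22, 22, 24]
ends:   [6, 10, 14, 14, 14, 15, 20, 21, 23, 24, 25]
s4→1 e6→0 s9→1 e10→0 s10→1 s12→2 s13→3 s13→4  — peak 4.

4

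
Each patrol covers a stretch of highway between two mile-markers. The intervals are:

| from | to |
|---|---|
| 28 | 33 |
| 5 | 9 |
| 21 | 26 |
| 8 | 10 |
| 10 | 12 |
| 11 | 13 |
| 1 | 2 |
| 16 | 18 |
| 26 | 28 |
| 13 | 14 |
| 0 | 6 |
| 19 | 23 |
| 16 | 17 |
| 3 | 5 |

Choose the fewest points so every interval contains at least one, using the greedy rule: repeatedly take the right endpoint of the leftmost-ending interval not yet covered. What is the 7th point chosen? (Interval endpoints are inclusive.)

28

Process intervals by earliest right end; each time one isn't hit yet, stab at its right endpoint.
Sorted: [1,2] [3,5] [0,6] [5,9] [8,10] [10,12] [11,13] [13,14] [16,17] [16,18] [19,23] [21,26] [26,28] [28,33]
{[1,2]} hit by 2; {[3,5],[0,6],[5,9]} hit by 5; {[8,10],[10,12]} hit by 10; {[11,13],[13,14]} hit by 13; {[16,17],[16,18]} hit by 17; {[19,23],[21,26]} hit by 23; {[26,28],[28,33]} hit by 28.
Points: 2, 5, 10, 13, 17, 23, 28 (7 total).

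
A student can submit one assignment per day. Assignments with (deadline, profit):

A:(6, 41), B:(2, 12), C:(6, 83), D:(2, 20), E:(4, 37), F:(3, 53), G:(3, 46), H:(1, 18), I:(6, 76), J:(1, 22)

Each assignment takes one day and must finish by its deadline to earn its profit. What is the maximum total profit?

336

By profit: C(d6,83), I(d6,76), F(d3,53), G(d3,46), A(d6,41), E(d4,37), J(d1,22), D(d2,20), H(d1,18), B(d2,12)
C→slot 6; I→slot 5; F→slot 3; G→slot 2; A→slot 4; E→slot 1; J skipped; D skipped; H skipped; B skipped.
Profit = 37 + 46 + 53 + 41 + 76 + 83 = 336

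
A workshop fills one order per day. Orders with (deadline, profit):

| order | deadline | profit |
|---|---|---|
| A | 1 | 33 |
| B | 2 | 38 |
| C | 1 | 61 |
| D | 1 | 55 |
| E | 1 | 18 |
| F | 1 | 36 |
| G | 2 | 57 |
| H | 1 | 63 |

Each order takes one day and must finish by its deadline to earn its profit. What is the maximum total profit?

120

Sort by profit descending; place each in the latest free slot ≤ its deadline.
By profit: H(d1,63), C(d1,61), G(d2,57), D(d1,55), B(d2,38), F(d1,36), A(d1,33), E(d1,18)
H→slot 1; C skipped; G→slot 2; D skipped; B skipped; F skipped; A skipped; E skipped.
Profit = 63 + 57 = 120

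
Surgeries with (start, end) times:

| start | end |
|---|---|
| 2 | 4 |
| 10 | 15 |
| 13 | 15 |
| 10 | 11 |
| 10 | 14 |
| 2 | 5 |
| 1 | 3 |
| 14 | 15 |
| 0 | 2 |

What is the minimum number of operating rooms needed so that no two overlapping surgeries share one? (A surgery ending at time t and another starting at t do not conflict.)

The answer is the maximum number of intervals overlapping at any instant.
Events (time:±→running): 0:+→1 1:+→2 2:-→1 2:+→2 2:+→3 … peak 3.

3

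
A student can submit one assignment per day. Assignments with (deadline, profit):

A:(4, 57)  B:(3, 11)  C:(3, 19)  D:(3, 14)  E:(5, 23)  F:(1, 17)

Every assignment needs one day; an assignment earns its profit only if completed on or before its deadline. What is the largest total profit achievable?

130

Sort by profit descending; place each in the latest free slot ≤ its deadline.
Profit order: A=57 E=23 C=19 F=17 D=14 B=11
Assign: A→slot 4, E→slot 5, C→slot 3, F→slot 1, D→slot 2, B skipped.
Slots: [1:F] [2:D] [3:C] [4:A] [5:E]
Profit = 17 + 14 + 19 + 57 + 23 = 130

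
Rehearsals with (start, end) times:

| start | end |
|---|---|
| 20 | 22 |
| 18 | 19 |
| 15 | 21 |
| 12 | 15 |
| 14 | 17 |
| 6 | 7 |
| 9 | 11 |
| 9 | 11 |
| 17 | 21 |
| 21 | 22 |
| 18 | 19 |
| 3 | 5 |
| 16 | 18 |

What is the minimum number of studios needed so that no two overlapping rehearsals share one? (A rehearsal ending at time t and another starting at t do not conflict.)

starts: [3, 6, 9, 9, 12, 14, 15, 16, 17, 18, 18, 20, 21]
ends:   [5, 7, 11, 11, 15, 17, 18, 19, 19, 21, 21, 22, 22]
s3→1 e5→0 s6→1 e7→0 s9→1 s9→2 e11→1 e11→0 s12→1 s14→2 e15→1 s15→2 s16→3 e17→2 s17→3 e18→2 s18→3 s18→4  — peak 4.

4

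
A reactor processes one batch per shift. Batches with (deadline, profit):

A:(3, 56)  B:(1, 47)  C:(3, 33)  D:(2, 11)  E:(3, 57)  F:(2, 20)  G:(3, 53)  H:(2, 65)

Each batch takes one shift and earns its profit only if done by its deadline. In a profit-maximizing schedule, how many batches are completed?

3

Sort by profit descending; place each in the latest free slot ≤ its deadline.
Profit order: H=65 E=57 A=56 G=53 B=47 C=33 F=20 D=11
Assign: H→slot 2, E→slot 3, A→slot 1, G skipped, B skipped, C skipped, F skipped, D skipped.
Slots: [1:A] [2:H] [3:E]
3 of 8 scheduled.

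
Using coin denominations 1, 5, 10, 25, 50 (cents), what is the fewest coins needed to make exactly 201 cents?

5

201 = 4×50 + 1×1
Total coins = 4 + 1 = 5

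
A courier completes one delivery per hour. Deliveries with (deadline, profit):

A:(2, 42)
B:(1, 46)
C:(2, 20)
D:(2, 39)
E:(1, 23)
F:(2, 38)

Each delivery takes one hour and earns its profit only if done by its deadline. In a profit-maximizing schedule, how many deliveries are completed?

Sort by profit descending; place each in the latest free slot ≤ its deadline.
Profit order: B=46 A=42 D=39 F=38 E=23 C=20
Assign: B→slot 1, A→slot 2, D skipped, F skipped, E skipped, C skipped.
Slots: [1:B] [2:A]
2 of 6 scheduled.

2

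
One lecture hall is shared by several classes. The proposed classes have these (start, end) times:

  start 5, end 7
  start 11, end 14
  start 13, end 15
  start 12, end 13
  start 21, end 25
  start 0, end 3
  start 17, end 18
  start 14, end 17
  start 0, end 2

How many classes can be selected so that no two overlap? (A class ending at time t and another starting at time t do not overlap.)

6

Sorted by end: (0,2)  (0,3)  (5,7)  (12,13)  (11,14)  (13,15)  (14,17)  (17,18)  (21,25)
take (0,2); skip (0,3); take (5,7); take (12,13); take (13,15); take (17,18); take (21,25).
Selected 6 classes.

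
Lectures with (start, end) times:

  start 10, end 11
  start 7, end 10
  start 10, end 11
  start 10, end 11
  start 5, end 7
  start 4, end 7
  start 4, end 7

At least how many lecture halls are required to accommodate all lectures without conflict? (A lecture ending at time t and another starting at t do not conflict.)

Events (time:±→running): 4:+→1 4:+→2 5:+→3 … peak 3.

3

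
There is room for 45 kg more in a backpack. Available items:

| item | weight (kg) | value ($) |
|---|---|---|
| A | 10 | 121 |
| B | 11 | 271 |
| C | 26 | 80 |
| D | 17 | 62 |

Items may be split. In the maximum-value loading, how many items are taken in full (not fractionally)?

Greedy by value/weight ratio, highest first.
Order: B (271/11=24.64) > A (121/10=12.10) > D (62/17=3.65) > C (80/26=3.08)
Fill: take B (11 @ 271) → take A (10 @ 121) → take D (17 @ 62) → take 7/26 of C → 21.54; 45/45 used.
3 item(s) taken whole; one partial (take 7/26 of C).

3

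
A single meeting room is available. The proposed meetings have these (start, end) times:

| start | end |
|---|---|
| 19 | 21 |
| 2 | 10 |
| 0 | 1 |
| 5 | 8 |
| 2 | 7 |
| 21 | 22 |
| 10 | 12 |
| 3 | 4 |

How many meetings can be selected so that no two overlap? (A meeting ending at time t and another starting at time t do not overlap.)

6

Sorted by end: (0,1)  (3,4)  (2,7)  (5,8)  (2,10)  (10,12)  (19,21)  (21,22)
take (0,1); take (3,4); skip (2,7); take (5,8); take (10,12); take (19,21); take (21,22).
Selected 6 meetings.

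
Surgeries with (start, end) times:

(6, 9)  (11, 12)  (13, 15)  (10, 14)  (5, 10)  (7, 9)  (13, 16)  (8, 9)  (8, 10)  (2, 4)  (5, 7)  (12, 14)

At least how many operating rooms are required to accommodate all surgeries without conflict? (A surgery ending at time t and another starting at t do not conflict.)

5

starts: [2, 5, 5, 6, 7, 8, 8, 10, 11, 12, 13, 13]
ends:   [4, 7, 9, 9, 9, 10, 10, 12, 14, 14, 15, 16]
s2→1 e4→0 s5→1 s5→2 s6→3 e7→2 s7→3 s8→4 s8→5  — peak 5.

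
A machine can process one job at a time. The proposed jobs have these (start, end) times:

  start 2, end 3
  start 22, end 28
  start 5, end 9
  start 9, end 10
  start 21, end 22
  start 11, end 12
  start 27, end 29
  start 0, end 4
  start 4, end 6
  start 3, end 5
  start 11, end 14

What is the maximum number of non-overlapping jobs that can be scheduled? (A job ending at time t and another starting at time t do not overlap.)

7

Sorted by end: (2,3)  (0,4)  (3,5)  (4,6)  (5,9)  (9,10)  (11,12)  (11,14)  (21,22)  (22,28)  (27,29)
take (2,3); take (3,5); take (5,9); take (9,10); take (11,12); take (21,22); take (22,28); skip (27,29).
Selected 7 jobs.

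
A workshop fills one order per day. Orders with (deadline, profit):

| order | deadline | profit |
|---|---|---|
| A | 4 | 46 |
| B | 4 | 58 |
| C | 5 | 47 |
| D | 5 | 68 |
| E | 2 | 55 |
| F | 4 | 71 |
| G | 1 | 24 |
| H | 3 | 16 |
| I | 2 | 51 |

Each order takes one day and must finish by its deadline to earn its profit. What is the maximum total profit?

303

Profit order: F=71 D=68 B=58 E=55 I=51 C=47 A=46 G=24 H=16
Assign: F→slot 4, D→slot 5, B→slot 3, E→slot 2, I→slot 1, C skipped, A skipped, G skipped, H skipped.
Slots: [1:I] [2:E] [3:B] [4:F] [5:D]
Profit = 51 + 55 + 58 + 71 + 68 = 303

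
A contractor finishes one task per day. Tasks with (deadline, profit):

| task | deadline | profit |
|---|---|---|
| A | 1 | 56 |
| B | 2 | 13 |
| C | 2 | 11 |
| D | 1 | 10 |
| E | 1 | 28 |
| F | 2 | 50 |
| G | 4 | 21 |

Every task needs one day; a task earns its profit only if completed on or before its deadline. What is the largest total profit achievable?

127

Sort by profit descending; place each in the latest free slot ≤ its deadline.
By profit: A(d1,56), F(d2,50), E(d1,28), G(d4,21), B(d2,13), C(d2,11), D(d1,10)
A→slot 1; F→slot 2; E skipped; G→slot 4; B skipped; C skipped; D skipped.
Profit = 56 + 50 + 21 = 127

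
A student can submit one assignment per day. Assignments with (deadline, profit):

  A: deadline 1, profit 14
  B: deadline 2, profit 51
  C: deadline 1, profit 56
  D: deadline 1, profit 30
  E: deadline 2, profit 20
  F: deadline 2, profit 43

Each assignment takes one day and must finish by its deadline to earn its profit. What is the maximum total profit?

107

By profit: C(d1,56), B(d2,51), F(d2,43), D(d1,30), E(d2,20), A(d1,14)
C→slot 1; B→slot 2; F skipped; D skipped; E skipped; A skipped.
Profit = 56 + 51 = 107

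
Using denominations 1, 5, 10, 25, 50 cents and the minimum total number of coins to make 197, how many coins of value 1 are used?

2

Greedy: take as many of the largest coin as possible, then repeat with the remainder.
197 = 3×50 + 1×25 + 2×10 + 2×1
Count of 1: 2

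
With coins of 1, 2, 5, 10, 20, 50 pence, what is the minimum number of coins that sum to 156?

Use the largest denomination that fits, subtract, and repeat.
156 − 3×50→6 − 1×5→1 − 1×1→0
Total coins = 3 + 1 + 1 = 5

5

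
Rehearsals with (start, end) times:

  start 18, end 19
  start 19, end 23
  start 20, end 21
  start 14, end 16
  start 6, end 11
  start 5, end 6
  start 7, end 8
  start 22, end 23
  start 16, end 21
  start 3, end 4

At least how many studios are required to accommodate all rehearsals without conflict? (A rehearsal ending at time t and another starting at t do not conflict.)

Count concurrent intervals with a sweep; the peak is the room count.
starts: [3, 5, 6, 7, 14, 16, 18, 19, 20, 22]
ends:   [4, 6, 8, 11, 16, 19, 21, 21, 23, 23]
s3→1 e4→0 s5→1 e6→0 s6→1 s7→2 e8→1 e11→0 s14→1 e16→0 s16→1 s18→2 e19→1 s19→2 s20→3  — peak 3.

3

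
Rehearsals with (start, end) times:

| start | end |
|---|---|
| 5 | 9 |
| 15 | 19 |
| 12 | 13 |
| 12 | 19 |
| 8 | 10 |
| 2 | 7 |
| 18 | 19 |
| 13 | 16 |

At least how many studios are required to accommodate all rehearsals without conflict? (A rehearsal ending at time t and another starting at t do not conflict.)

3

The answer is the maximum number of intervals overlapping at any instant.
Events (time:±→running): 2:+→1 5:+→2 7:-→1 8:+→2 9:-→1 10:-→0 12:+→1 12:+→2 13:-→1 13:+→2 15:+→3 … peak 3.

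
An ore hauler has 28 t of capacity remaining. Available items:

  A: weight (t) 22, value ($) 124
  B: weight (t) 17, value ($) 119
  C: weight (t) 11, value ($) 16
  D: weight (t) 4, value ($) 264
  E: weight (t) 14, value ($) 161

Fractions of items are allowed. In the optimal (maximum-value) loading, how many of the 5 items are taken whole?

2

Sort by value per unit weight and fill in that order.
Ratios (sorted): D 66.00, E 11.50, B 7.00, A 5.64, C 1.45
take D (4 @ 264); take E (14 @ 161); take 10/17 of B → 70.00. Capacity used 28/28.
2 item(s) taken whole; one partial (take 10/17 of B).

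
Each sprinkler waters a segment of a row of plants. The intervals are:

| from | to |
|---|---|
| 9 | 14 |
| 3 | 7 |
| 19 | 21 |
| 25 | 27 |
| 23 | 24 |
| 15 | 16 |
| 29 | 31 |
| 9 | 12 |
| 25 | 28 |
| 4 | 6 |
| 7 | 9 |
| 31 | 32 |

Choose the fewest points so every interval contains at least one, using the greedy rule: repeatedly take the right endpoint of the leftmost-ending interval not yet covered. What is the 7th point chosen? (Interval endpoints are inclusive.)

31

Process intervals by earliest right end; each time one isn't hit yet, stab at its right endpoint.
By right end: [4,6]  [3,7]  [7,9]  [9,12]  [9,14]  [15,16]  [19,21]  [23,24]  [25,27]  [25,28]  [29,31]  [31,32]
[4,6] uncovered → point at 6; [7,9] uncovered → point at 9; [15,16] uncovered → point at 16; [19,21] uncovered → point at 21; [23,24] uncovered → point at 24; [25,27] uncovered → point at 27; [29,31] uncovered → point at 31.
Points: 6, 9, 16, 21, 24, 27, 31 (7 total).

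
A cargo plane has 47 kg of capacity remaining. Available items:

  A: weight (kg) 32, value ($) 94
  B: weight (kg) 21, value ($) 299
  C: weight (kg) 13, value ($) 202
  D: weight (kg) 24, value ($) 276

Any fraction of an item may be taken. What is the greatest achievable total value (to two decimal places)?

650.50

Ratios (sorted): C 15.54, B 14.24, D 11.50, A 2.94
take C (13 @ 202); take B (21 @ 299); take 13/24 of D → 149.50. Capacity used 47/47.
Total value = 650.50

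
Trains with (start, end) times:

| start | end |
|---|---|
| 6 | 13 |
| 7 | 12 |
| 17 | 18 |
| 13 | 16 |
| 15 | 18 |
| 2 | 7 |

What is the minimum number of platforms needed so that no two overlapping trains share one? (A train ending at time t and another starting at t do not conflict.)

2

The answer is the maximum number of intervals overlapping at any instant.
starts: [2, 6, 7, 13, 15, 17]
ends:   [7, 12, 13, 16, 18, 18]
s2→1 s6→2  — peak 2.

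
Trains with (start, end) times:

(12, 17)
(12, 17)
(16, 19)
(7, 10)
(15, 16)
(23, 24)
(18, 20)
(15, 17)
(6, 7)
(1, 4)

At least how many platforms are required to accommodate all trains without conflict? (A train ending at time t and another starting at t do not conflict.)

4

Events (time:±→running): 1:+→1 4:-→0 6:+→1 7:-→0 7:+→1 10:-→0 12:+→1 12:+→2 15:+→3 15:+→4 … peak 4.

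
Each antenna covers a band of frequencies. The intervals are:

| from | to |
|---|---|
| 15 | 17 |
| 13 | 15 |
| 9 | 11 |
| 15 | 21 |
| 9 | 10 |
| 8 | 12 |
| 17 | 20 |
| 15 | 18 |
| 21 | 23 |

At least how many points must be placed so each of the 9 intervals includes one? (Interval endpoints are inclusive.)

4

Sort by right endpoint; whenever an interval is uncovered, place a point at its right end.
By right end: [9,10]  [9,11]  [8,12]  [13,15]  [15,17]  [15,18]  [17,20]  [15,21]  [21,23]
[9,10] uncovered → point at 10; [13,15] uncovered → point at 15; [17,20] uncovered → point at 20; [21,23] uncovered → point at 23.
Points: 10, 15, 20, 23 (4 total).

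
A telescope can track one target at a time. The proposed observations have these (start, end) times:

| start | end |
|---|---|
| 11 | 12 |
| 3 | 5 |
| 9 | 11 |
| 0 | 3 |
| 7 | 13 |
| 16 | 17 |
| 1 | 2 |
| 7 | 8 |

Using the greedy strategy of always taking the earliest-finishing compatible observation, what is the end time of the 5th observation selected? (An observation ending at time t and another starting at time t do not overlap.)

12

By end time: (1,2), (0,3), (3,5), (7,8), (9,11), (11,12), (7,13), (16,17).
Pick (1,2); next start ≥ 2 → (3,5); next start ≥ 5 → (7,8); next start ≥ 8 → (9,11); next start ≥ 11 → (11,12); next start ≥ 12 → (16,17).
Selected: (1,2) (3,5) (7,8) (9,11) (11,12) (16,17)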